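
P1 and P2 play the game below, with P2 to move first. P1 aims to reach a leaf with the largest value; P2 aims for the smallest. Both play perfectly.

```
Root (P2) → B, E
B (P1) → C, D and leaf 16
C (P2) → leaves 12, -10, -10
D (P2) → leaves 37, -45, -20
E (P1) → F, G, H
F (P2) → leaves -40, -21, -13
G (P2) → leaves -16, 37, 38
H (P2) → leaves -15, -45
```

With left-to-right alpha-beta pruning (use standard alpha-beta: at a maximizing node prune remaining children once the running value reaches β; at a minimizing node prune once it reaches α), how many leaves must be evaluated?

C [α=-∞,β=+∞]: v=-10
D [α=-10,β=+∞]: v=-45 after child 2 ≤ α → α-cutoff, skip 1
B [α=-∞,β=+∞]: v=16
F [α=-∞,β=16]: v=-40
G [α=-40,β=16]: v=-16
H [α=-16,β=16]: v=-45
E [α=-∞,β=16]: v=-16
Root [α=-∞,β=+∞]: v=-16
Leaves evaluated: 14 of 15.

14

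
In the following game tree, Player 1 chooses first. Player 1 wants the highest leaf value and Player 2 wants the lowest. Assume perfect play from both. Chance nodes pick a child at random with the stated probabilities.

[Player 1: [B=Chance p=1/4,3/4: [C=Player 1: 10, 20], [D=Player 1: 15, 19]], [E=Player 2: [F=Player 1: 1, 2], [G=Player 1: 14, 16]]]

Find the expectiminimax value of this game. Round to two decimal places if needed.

C (Player 1): max(10, 20) = 20
D (Player 1): max(15, 19) = 19
B (Chance): 1/4·20 + 3/4·19 = 19.25
F (Player 1): max(1, 2) = 2
G (Player 1): max(14, 16) = 16
E (Player 2): min(2, 16) = 2
Root (Player 1): max(19.25, 2) = 19.25

19.25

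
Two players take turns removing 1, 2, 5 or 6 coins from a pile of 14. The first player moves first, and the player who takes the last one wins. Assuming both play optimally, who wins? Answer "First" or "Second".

W/L table (W = player to move can force a win):
i:   0  1  2  3  4  5  6  7  8  9 10 11 12 13 14
     L  W  W  L  W  W  W  L  W  W  L  W  W  W  L
Position 14 is L, so the second player wins.

Second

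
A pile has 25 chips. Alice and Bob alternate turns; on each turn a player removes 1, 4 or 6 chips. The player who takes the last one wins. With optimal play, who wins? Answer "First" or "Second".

Second

Compute winning (W) and losing (L) positions by backward induction:
i:   0  1  2  3  4  5  6  7  8  9 10 11 12 13 14 15 16 17 18 19 20 21 22 23 24 25
     L  W  L  W  W  L  W  L  W  W  L  W  L  W  W  L  W  L  W  W  L  W  L  W  W  L
Position 25 is L, so the second player wins.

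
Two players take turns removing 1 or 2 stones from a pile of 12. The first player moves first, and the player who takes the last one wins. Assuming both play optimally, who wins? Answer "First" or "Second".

Second

i:   0  1  2  3  4  5  6  7  8  9 10 11 12
     L  W  W  L  W  W  L  W  W  L  W  W  L
Position 12 is L, so the second player wins.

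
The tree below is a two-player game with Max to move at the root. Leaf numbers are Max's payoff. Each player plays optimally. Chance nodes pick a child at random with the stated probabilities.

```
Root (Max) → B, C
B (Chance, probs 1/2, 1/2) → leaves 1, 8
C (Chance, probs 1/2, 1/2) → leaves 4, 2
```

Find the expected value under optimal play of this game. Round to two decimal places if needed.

B (Chance): 1/2·1 + 1/2·8 = 4.5
C (Chance): 1/2·4 + 1/2·2 = 3
Root (Max): max(4.5, 3) = 4.5

4.5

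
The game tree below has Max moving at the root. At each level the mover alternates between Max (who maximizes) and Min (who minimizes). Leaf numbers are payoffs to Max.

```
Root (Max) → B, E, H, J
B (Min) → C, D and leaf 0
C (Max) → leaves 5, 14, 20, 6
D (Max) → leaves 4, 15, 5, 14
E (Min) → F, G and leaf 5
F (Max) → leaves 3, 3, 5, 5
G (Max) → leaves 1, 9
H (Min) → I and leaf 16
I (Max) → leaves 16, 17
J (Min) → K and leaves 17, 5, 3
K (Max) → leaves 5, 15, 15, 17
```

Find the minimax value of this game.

C (Max): max(5, 14, 20, 6) = 20
D (Max): max(4, 15, 5, 14) = 15
B (Min): min(20, 15, 0) = 0
F (Max): max(3, 3, 5, 5) = 5
G (Max): max(1, 9) = 9
E (Min): min(5, 9, 5) = 5
I (Max): max(16, 17) = 17
H (Min): min(17, 16) = 16
K (Max): max(5, 15, 15, 17) = 17
J (Min): min(17, 17, 5, 3) = 3
Root (Max): max(0, 5, 16, 3) = 16

16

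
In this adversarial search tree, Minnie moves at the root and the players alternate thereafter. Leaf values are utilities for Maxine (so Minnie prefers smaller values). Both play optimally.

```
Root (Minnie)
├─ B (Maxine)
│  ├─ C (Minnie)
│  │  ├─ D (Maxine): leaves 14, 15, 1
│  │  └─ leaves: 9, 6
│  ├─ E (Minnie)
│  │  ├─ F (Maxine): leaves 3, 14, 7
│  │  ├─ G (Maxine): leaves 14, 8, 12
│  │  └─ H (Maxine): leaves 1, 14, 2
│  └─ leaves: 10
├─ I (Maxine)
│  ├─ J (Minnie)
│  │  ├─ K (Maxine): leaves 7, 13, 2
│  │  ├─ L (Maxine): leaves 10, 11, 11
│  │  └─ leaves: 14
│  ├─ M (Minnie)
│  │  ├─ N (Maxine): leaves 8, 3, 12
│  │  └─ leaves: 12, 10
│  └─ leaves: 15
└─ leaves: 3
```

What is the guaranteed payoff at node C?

6

D: max(14, 15, 1) = 15
C: min(15, 9, 6) = 6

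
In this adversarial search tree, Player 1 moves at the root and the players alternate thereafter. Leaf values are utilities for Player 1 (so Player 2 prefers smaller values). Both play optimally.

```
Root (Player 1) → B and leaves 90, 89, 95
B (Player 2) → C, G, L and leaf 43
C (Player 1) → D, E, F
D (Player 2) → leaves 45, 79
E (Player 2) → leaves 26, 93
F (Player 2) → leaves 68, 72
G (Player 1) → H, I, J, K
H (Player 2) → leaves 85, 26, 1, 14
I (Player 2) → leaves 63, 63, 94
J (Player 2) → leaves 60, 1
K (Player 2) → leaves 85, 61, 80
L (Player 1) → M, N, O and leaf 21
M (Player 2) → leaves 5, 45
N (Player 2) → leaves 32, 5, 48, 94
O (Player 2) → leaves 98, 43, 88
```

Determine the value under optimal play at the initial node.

95

D (Player 2): min(45, 79) = 45
E (Player 2): min(26, 93) = 26
F (Player 2): min(68, 72) = 68
C (Player 1): max(45, 26, 68) = 68
H (Player 2): min(85, 26, 1, 14) = 1
I (Player 2): min(63, 63, 94) = 63
J (Player 2): min(60, 1) = 1
K (Player 2): min(85, 61, 80) = 61
G (Player 1): max(1, 63, 1, 61) = 63
M (Player 2): min(5, 45) = 5
N (Player 2): min(32, 5, 48, 94) = 5
O (Player 2): min(98, 43, 88) = 43
L (Player 1): max(5, 5, 43, 21) = 43
B (Player 2): min(68, 63, 43, 43) = 43
Root (Player 1): max(43, 90, 89, 95) = 95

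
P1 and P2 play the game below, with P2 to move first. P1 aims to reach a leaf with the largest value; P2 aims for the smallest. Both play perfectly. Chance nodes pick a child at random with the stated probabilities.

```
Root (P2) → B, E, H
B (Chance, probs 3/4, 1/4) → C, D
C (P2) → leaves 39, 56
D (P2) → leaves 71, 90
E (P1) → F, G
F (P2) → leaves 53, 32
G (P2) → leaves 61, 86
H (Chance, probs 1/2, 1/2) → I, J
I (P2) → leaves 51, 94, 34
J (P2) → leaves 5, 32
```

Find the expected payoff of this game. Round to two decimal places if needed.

19.5

C (P2): min(39, 56) = 39
D (P2): min(71, 90) = 71
B (Chance): 3/4·39 + 1/4·71 = 47
F (P2): min(53, 32) = 32
G (P2): min(61, 86) = 61
E (P1): max(32, 61) = 61
I (P2): min(51, 94, 34) = 34
J (P2): min(5, 32) = 5
H (Chance): 1/2·34 + 1/2·5 = 19.5
Root (P2): min(47, 61, 19.5) = 19.5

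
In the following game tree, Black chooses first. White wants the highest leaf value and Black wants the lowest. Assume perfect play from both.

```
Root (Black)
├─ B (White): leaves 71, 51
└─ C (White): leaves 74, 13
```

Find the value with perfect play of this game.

71

B (White): max(71, 51) = 71
C (White): max(74, 13) = 74
Root (Black): min(71, 74) = 71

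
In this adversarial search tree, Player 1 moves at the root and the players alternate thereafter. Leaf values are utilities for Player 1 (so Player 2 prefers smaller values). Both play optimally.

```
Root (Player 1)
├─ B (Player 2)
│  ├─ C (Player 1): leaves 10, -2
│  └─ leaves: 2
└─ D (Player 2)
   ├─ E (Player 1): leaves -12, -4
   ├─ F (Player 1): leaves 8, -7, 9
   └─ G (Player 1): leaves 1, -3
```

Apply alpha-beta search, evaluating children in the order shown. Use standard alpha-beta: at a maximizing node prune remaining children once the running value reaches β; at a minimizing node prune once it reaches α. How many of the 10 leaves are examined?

C [α=-∞,β=+∞]: v=10
B [α=-∞,β=+∞]: v=2
E [α=2,β=+∞]: v=-4
D [α=2,β=+∞]: v=-4 after child 1 ≤ α → α-cutoff, skip 2
Root [α=-∞,β=+∞]: v=2
Leaves evaluated: 5 of 10.

5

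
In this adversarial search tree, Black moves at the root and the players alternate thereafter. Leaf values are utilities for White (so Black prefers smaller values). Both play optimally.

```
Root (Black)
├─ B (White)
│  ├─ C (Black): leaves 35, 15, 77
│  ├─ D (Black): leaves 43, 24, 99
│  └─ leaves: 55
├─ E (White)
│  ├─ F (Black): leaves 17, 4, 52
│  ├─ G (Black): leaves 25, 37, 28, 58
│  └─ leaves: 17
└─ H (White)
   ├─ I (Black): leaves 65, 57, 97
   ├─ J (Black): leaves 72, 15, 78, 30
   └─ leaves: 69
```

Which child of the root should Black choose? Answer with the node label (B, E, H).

C (Black): min(35, 15, 77) = 15
D (Black): min(43, 24, 99) = 24
B (White): max(15, 24, 55) = 55
F (Black): min(17, 4, 52) = 4
G (Black): min(25, 37, 28, 58) = 25
E (White): max(4, 25, 17) = 25
I (Black): min(65, 57, 97) = 57
J (Black): min(72, 15, 78, 30) = 15
H (White): max(57, 15, 69) = 69
Root (Black): min(55, 25, 69) = 25
Black picks the child with the lowest value: E (value 25).

E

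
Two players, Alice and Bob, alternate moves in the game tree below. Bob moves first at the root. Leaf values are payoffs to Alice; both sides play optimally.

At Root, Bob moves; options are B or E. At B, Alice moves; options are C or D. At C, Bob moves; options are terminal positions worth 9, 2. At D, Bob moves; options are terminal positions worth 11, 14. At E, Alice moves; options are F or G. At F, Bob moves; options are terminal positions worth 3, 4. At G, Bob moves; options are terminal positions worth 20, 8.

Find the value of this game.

C (Bob): min(9, 2) = 2
D (Bob): min(11, 14) = 11
B (Alice): max(2, 11) = 11
F (Bob): min(3, 4) = 3
G (Bob): min(20, 8) = 8
E (Alice): max(3, 8) = 8
Root (Bob): min(11, 8) = 8

8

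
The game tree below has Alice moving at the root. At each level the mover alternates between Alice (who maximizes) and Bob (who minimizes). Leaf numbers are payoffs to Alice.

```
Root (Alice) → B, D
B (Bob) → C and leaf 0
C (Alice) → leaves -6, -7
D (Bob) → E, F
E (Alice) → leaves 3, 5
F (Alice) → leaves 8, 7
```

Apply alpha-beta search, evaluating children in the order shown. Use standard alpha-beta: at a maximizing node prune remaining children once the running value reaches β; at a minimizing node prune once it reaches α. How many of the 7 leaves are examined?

6

C [α=-∞,β=+∞]: v=-6
B [α=-∞,β=+∞]: v=-6
E [α=-6,β=+∞]: v=5
F [α=-6,β=5]: v=8 after child 1 ≥ β → β-cutoff, skip 1
D [α=-6,β=+∞]: v=5
Root [α=-∞,β=+∞]: v=5
Leaves evaluated: 6 of 7.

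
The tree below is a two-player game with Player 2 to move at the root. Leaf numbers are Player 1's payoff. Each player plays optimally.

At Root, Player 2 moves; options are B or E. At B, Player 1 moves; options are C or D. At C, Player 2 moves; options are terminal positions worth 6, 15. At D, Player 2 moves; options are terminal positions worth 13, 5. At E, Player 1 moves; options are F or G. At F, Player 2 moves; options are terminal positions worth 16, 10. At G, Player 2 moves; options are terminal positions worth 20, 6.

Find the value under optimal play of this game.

6

C (Player 2): min(6, 15) = 6
D (Player 2): min(13, 5) = 5
B (Player 1): max(6, 5) = 6
F (Player 2): min(16, 10) = 10
G (Player 2): min(20, 6) = 6
E (Player 1): max(10, 6) = 10
Root (Player 2): min(6, 10) = 6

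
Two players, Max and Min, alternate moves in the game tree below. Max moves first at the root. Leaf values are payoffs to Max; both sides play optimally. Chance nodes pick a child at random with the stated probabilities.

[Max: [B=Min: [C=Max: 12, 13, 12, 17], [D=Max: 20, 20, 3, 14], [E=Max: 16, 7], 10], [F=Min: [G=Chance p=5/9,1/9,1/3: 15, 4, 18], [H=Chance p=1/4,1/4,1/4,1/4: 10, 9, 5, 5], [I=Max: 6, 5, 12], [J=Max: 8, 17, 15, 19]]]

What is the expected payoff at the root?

10

C (Max): max(12, 13, 12, 17) = 17
D (Max): max(20, 20, 3, 14) = 20
E (Max): max(16, 7) = 16
B (Min): min(17, 20, 16, 10) = 10
G (Chance): 5/9·15 + 1/9·4 + 1/3·18 = 14.78
H (Chance): 1/4·10 + 1/4·9 + 1/4·5 + 1/4·5 = 7.25
I (Max): max(6, 5, 12) = 12
J (Max): max(8, 17, 15, 19) = 19
F (Min): min(14.78, 7.25, 12, 19) = 7.25
Root (Max): max(10, 7.25) = 10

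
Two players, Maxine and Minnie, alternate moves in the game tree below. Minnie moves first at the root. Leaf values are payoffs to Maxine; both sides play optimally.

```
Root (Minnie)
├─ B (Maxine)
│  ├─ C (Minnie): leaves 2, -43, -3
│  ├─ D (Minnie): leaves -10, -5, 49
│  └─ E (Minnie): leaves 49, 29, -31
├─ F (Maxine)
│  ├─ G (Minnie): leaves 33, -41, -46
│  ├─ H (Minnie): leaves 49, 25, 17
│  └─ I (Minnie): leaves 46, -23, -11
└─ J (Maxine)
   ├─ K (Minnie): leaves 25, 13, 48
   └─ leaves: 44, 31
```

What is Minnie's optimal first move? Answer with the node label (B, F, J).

B

C (Minnie): min(2, -43, -3) = -43
D (Minnie): min(-10, -5, 49) = -10
E (Minnie): min(49, 29, -31) = -31
B (Maxine): max(-43, -10, -31) = -10
G (Minnie): min(33, -41, -46) = -46
H (Minnie): min(49, 25, 17) = 17
I (Minnie): min(46, -23, -11) = -23
F (Maxine): max(-46, 17, -23) = 17
K (Minnie): min(25, 13, 48) = 13
J (Maxine): max(13, 44, 31) = 44
Root (Minnie): min(-10, 17, 44) = -10
Minnie picks the child with the lowest value: B (value -10).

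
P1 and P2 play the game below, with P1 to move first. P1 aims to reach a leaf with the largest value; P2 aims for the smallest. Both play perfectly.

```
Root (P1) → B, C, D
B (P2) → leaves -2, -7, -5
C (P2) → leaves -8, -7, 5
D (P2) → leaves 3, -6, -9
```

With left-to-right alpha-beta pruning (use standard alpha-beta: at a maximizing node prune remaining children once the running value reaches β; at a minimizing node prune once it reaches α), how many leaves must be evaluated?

7

B [α=-∞,β=+∞]: v=-7
C [α=-7,β=+∞]: v=-8 after child 1 ≤ α → α-cutoff, skip 2
D [α=-7,β=+∞]: v=-9
Root [α=-∞,β=+∞]: v=-7
Leaves evaluated: 7 of 9.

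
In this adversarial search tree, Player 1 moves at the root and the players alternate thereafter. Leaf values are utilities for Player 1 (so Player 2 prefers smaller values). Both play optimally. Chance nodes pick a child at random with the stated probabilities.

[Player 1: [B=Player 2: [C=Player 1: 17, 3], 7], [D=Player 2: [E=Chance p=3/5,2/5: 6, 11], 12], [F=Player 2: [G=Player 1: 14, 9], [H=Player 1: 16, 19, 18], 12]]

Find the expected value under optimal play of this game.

C (Player 1): max(17, 3) = 17
B (Player 2): min(17, 7) = 7
E (Chance): 3/5·6 + 2/5·11 = 8
D (Player 2): min(8, 12) = 8
G (Player 1): max(14, 9) = 14
H (Player 1): max(16, 19, 18) = 19
F (Player 2): min(14, 19, 12) = 12
Root (Player 1): max(7, 8, 12) = 12

12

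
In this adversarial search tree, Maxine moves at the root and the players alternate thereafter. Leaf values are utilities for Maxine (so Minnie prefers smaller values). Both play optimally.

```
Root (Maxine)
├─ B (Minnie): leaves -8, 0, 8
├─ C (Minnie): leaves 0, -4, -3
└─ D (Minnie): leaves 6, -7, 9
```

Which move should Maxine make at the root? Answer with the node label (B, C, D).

B (Minnie): min(-8, 0, 8) = -8
C (Minnie): min(0, -4, -3) = -4
D (Minnie): min(6, -7, 9) = -7
Root (Maxine): max(-8, -4, -7) = -4
Maxine picks the child with the highest value: C (value -4).

C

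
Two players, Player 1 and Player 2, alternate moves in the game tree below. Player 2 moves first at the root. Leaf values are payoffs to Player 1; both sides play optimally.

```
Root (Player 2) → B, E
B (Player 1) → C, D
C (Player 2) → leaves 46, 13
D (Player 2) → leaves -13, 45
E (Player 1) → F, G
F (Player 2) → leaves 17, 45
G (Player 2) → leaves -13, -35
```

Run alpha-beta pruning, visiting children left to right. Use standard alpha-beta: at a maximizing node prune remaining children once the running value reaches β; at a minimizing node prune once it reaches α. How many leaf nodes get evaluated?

C [α=-∞,β=+∞]: v=13
D [α=13,β=+∞]: v=-13 after child 1 ≤ α → α-cutoff, skip 1
B [α=-∞,β=+∞]: v=13
F [α=-∞,β=13]: v=17
E [α=-∞,β=13]: v=17 after child 1 ≥ β → β-cutoff, skip 1
Root [α=-∞,β=+∞]: v=13
Leaves evaluated: 5 of 8.

5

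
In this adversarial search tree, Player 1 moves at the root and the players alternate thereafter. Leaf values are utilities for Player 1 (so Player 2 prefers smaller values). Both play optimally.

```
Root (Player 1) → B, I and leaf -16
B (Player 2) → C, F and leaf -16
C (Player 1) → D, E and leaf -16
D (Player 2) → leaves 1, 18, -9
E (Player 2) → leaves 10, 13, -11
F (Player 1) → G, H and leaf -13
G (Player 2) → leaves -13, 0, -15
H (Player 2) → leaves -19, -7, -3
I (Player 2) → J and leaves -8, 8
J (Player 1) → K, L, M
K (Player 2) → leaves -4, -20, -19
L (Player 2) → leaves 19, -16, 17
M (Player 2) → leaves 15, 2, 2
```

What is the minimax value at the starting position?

D (Player 2): min(1, 18, -9) = -9
E (Player 2): min(10, 13, -11) = -11
C (Player 1): max(-9, -11, -16) = -9
G (Player 2): min(-13, 0, -15) = -15
H (Player 2): min(-19, -7, -3) = -19
F (Player 1): max(-15, -19, -13) = -13
B (Player 2): min(-9, -13, -16) = -16
K (Player 2): min(-4, -20, -19) = -20
L (Player 2): min(19, -16, 17) = -16
M (Player 2): min(15, 2, 2) = 2
J (Player 1): max(-20, -16, 2) = 2
I (Player 2): min(2, -8, 8) = -8
Root (Player 1): max(-16, -8, -16) = -8

-8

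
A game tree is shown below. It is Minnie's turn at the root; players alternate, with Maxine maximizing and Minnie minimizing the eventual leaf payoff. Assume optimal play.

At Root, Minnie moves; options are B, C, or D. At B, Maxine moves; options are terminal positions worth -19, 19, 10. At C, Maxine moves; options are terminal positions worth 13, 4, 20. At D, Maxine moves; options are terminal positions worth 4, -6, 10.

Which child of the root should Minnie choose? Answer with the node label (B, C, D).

D

B (Maxine): max(-19, 19, 10) = 19
C (Maxine): max(13, 4, 20) = 20
D (Maxine): max(4, -6, 10) = 10
Root (Minnie): min(19, 20, 10) = 10
Minnie picks the child with the lowest value: D (value 10).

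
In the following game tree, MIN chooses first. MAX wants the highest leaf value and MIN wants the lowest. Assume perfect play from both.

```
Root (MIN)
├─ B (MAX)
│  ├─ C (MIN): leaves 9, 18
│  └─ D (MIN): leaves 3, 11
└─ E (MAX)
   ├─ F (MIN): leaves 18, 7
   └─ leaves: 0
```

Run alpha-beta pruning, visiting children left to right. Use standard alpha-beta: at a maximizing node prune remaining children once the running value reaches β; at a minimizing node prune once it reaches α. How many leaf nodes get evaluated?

6

C [α=-∞,β=+∞]: v=9
D [α=9,β=+∞]: v=3 after child 1 ≤ α → α-cutoff, skip 1
B [α=-∞,β=+∞]: v=9
F [α=-∞,β=9]: v=7
E [α=-∞,β=9]: v=7
Root [α=-∞,β=+∞]: v=7
Leaves evaluated: 6 of 7.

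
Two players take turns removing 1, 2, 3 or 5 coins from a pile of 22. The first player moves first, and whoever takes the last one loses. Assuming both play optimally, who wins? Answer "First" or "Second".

Positions where the player to move wins (W) vs loses (L):
i:   0  1  2  3  4  5  6  7  8  9 10 11 12 13 14 15 16 17 18 19 20 21 22
     W  L  W  W  W  L  W  W  W  L  W  W  W  L  W  W  W  L  W  W  W  L  W
Position 22 is W, so the first player wins.

First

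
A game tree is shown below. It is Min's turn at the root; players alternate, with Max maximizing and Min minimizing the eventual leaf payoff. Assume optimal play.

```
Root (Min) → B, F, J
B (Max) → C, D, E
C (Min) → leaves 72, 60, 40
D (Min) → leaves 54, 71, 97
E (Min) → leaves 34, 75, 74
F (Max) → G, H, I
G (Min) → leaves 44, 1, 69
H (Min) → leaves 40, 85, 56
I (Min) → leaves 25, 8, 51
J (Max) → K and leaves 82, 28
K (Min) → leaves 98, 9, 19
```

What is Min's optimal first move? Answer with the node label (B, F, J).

F

C (Min): min(72, 60, 40) = 40
D (Min): min(54, 71, 97) = 54
E (Min): min(34, 75, 74) = 34
B (Max): max(40, 54, 34) = 54
G (Min): min(44, 1, 69) = 1
H (Min): min(40, 85, 56) = 40
I (Min): min(25, 8, 51) = 8
F (Max): max(1, 40, 8) = 40
K (Min): min(98, 9, 19) = 9
J (Max): max(9, 82, 28) = 82
Root (Min): min(54, 40, 82) = 40
Min picks the child with the lowest value: F (value 40).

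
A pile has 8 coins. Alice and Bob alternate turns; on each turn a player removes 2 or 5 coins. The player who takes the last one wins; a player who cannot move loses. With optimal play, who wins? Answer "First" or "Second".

i:   0  1  2  3  4  5  6  7  8
     L  L  W  W  L  W  W  L  L
Position 8 is L, so the second player wins.

Second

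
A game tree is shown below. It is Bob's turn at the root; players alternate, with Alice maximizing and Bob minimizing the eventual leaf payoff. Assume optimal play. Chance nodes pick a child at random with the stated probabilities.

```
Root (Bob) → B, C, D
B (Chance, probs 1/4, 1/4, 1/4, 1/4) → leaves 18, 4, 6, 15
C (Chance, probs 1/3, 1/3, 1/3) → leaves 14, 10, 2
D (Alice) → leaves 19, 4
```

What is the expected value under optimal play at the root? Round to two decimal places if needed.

B (Chance): 1/4·18 + 1/4·4 + 1/4·6 + 1/4·15 = 10.75
C (Chance): 1/3·14 + 1/3·10 + 1/3·2 = 8.67
D (Alice): max(19, 4) = 19
Root (Bob): min(10.75, 8.67, 19) = 8.67

8.67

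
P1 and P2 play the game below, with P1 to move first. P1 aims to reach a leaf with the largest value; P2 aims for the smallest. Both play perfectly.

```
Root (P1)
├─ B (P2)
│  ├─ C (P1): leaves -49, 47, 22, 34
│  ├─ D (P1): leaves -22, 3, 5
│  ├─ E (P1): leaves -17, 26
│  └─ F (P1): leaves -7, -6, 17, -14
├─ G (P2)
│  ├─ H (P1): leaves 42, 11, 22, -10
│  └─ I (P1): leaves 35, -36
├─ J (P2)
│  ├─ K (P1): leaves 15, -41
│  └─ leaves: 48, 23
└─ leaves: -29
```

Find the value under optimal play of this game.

35

C (P1): max(-49, 47, 22, 34) = 47
D (P1): max(-22, 3, 5) = 5
E (P1): max(-17, 26) = 26
F (P1): max(-7, -6, 17, -14) = 17
B (P2): min(47, 5, 26, 17) = 5
H (P1): max(42, 11, 22, -10) = 42
I (P1): max(35, -36) = 35
G (P2): min(42, 35) = 35
K (P1): max(15, -41) = 15
J (P2): min(15, 48, 23) = 15
Root (P1): max(5, 35, 15, -29) = 35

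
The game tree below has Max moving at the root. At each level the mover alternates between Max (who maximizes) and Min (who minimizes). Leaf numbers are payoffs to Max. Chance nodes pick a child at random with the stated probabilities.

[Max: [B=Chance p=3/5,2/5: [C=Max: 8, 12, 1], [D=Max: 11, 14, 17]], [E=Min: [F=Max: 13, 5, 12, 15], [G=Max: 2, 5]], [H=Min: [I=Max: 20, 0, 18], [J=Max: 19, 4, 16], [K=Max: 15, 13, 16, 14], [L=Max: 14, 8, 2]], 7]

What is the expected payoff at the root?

14

C (Max): max(8, 12, 1) = 12
D (Max): max(11, 14, 17) = 17
B (Chance): 3/5·12 + 2/5·17 = 14
F (Max): max(13, 5, 12, 15) = 15
G (Max): max(2, 5) = 5
E (Min): min(15, 5) = 5
I (Max): max(20, 0, 18) = 20
J (Max): max(19, 4, 16) = 19
K (Max): max(15, 13, 16, 14) = 16
L (Max): max(14, 8, 2) = 14
H (Min): min(20, 19, 16, 14) = 14
Root (Max): max(14, 5, 14, 7) = 14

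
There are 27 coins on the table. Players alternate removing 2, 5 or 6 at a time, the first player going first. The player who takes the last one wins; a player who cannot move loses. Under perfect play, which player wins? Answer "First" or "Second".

First

Mark each pile size as W (mover wins) or L (mover loses):
i:   0  1  2  3  4  5  6  7  8  9 10 11 12 13 14 15 16 17 18 19 20 21 22 23 24 25 26 27
     L  L  W  W  L  W  W  W  L  W  W  L  L  W  W  L  W  W  W  L  W  W  L  L  W  W  L  W
Position 27 is W, so the first player wins.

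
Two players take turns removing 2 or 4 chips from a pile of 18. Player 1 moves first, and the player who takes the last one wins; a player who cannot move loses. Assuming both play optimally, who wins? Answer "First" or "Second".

Second

W/L table (W = player to move can force a win):
i:   0  1  2  3  4  5  6  7  8  9 10 11 12 13 14 15 16 17 18
     L  L  W  W  W  W  L  L  W  W  W  W  L  L  W  W  W  W  L
Position 18 is L, so the second player wins.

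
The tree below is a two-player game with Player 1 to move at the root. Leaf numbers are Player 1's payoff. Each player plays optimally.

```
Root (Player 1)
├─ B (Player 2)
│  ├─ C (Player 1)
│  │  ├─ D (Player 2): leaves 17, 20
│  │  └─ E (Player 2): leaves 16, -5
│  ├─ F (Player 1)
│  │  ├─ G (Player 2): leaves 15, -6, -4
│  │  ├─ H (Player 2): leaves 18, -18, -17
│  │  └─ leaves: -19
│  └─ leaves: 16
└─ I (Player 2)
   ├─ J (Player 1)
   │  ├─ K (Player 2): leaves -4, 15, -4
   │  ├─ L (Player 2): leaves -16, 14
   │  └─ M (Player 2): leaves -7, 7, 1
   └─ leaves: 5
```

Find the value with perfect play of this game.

-4

D (Player 2): min(17, 20) = 17
E (Player 2): min(16, -5) = -5
C (Player 1): max(17, -5) = 17
G (Player 2): min(15, -6, -4) = -6
H (Player 2): min(18, -18, -17) = -18
F (Player 1): max(-6, -18, -19) = -6
B (Player 2): min(17, -6, 16) = -6
K (Player 2): min(-4, 15, -4) = -4
L (Player 2): min(-16, 14) = -16
M (Player 2): min(-7, 7, 1) = -7
J (Player 1): max(-4, -16, -7) = -4
I (Player 2): min(-4, 5) = -4
Root (Player 1): max(-6, -4) = -4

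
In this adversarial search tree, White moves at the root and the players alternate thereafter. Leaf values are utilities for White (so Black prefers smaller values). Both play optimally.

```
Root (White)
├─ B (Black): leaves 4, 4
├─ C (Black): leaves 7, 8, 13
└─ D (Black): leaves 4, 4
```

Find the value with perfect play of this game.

7

B (Black): min(4, 4) = 4
C (Black): min(7, 8, 13) = 7
D (Black): min(4, 4) = 4
Root (White): max(4, 7, 4) = 7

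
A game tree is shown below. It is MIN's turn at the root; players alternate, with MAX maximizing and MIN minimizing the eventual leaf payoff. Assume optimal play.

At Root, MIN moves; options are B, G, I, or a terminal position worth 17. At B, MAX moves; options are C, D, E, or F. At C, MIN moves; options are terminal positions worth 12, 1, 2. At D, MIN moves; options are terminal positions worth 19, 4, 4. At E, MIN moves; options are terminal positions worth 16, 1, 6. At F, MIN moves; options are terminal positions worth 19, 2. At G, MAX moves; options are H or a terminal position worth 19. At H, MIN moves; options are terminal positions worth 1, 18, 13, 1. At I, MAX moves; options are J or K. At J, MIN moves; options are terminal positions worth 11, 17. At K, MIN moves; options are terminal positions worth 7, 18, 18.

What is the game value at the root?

C (MIN): min(12, 1, 2) = 1
D (MIN): min(19, 4, 4) = 4
E (MIN): min(16, 1, 6) = 1
F (MIN): min(19, 2) = 2
B (MAX): max(1, 4, 1, 2) = 4
H (MIN): min(1, 18, 13, 1) = 1
G (MAX): max(1, 19) = 19
J (MIN): min(11, 17) = 11
K (MIN): min(7, 18, 18) = 7
I (MAX): max(11, 7) = 11
Root (MIN): min(4, 19, 11, 17) = 4

4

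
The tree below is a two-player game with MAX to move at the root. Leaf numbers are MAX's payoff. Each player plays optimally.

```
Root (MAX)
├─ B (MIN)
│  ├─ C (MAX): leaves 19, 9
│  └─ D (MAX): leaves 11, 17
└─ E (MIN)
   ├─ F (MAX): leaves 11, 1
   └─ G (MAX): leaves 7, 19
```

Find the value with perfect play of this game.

C (MAX): max(19, 9) = 19
D (MAX): max(11, 17) = 17
B (MIN): min(19, 17) = 17
F (MAX): max(11, 1) = 11
G (MAX): max(7, 19) = 19
E (MIN): min(11, 19) = 11
Root (MAX): max(17, 11) = 17

17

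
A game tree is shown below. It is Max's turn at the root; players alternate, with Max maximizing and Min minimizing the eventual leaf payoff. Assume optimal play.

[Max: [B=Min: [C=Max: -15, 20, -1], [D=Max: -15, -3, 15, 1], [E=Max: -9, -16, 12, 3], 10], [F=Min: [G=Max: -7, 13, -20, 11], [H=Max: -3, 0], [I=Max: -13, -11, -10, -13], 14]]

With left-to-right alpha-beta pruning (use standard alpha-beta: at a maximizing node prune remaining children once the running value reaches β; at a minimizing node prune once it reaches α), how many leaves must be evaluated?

C [α=-∞,β=+∞]: v=20
D [α=-∞,β=20]: v=15
E [α=-∞,β=15]: v=12
B [α=-∞,β=+∞]: v=10
G [α=10,β=+∞]: v=13
H [α=10,β=13]: v=0
F [α=10,β=+∞]: v=0 after child 2 ≤ α → α-cutoff, skip 2
Root [α=-∞,β=+∞]: v=10
Leaves evaluated: 18 of 23.

18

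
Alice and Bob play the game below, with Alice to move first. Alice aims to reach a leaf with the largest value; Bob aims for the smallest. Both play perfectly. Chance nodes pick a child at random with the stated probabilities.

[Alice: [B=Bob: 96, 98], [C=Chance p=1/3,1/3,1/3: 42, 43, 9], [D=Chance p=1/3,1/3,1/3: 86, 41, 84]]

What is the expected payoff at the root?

96

B (Bob): min(96, 98) = 96
C (Chance): 1/3·42 + 1/3·43 + 1/3·9 = 31.33
D (Chance): 1/3·86 + 1/3·41 + 1/3·84 = 70.33
Root (Alice): max(96, 31.33, 70.33) = 96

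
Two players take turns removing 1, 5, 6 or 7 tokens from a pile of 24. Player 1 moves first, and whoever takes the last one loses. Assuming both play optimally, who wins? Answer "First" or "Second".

Compute winning (W) and losing (L) positions by backward induction:
i:   0  1  2  3  4  5  6  7  8  9 10 11 12 13 14 15 16 17 18 19 20 21 22 23 24
     W  L  W  L  W  L  W  W  W  W  W  W  W  L  W  L  W  L  W  W  W  W  W  W  W
Position 24 is W, so the first player wins.

First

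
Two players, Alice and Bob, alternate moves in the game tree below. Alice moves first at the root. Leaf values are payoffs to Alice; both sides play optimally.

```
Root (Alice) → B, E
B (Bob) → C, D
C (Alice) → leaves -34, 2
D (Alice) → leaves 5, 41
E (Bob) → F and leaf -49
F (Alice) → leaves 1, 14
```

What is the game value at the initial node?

2

C (Alice): max(-34, 2) = 2
D (Alice): max(5, 41) = 41
B (Bob): min(2, 41) = 2
F (Alice): max(1, 14) = 14
E (Bob): min(14, -49) = -49
Root (Alice): max(2, -49) = 2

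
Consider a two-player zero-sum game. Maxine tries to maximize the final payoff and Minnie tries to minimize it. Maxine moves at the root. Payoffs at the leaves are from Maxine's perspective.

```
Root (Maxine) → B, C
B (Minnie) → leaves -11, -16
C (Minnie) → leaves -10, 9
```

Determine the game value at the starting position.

B (Minnie): min(-11, -16) = -16
C (Minnie): min(-10, 9) = -10
Root (Maxine): max(-16, -10) = -10

-10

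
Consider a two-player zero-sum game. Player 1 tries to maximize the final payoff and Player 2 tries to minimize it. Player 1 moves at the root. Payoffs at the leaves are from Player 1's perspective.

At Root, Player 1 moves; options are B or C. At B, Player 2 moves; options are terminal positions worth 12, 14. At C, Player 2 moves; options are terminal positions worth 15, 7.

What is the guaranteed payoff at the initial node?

B (Player 2): min(12, 14) = 12
C (Player 2): min(15, 7) = 7
Root (Player 1): max(12, 7) = 12

12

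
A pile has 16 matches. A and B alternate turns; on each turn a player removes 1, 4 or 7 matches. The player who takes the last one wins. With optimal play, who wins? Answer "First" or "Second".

Positions where the player to move wins (W) vs loses (L):
i:   0  1  2  3  4  5  6  7  8  9 10 11 12 13 14 15 16
     L  W  L  W  W  L  W  W  L  W  L  W  W  L  W  W  L
Position 16 is L, so the second player wins.

Second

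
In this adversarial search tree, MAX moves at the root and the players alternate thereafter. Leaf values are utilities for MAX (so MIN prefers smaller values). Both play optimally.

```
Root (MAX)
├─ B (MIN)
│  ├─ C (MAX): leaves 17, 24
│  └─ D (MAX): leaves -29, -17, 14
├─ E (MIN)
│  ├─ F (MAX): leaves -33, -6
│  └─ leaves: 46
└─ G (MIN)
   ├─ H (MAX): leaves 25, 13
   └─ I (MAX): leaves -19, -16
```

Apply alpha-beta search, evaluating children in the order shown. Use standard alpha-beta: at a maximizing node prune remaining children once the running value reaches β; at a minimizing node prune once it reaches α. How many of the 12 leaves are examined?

11

C [α=-∞,β=+∞]: v=24
D [α=-∞,β=24]: v=14
B [α=-∞,β=+∞]: v=14
F [α=14,β=+∞]: v=-6
E [α=14,β=+∞]: v=-6 after child 1 ≤ α → α-cutoff, skip 1
H [α=14,β=+∞]: v=25
I [α=14,β=25]: v=-16
G [α=14,β=+∞]: v=-16
Root [α=-∞,β=+∞]: v=14
Leaves evaluated: 11 of 12.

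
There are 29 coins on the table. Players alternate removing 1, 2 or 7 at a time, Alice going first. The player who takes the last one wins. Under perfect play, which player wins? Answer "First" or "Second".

Mark each pile size as W (mover wins) or L (mover loses):
i:   0  1  2  3  4  5  6  7  8  9 10 11 12 13 14 15 16 17 18 19 20 21 22 23 24 25 26 27 28 29
     L  W  W  L  W  W  L  W  W  L  W  W  L  W  W  L  W  W  L  W  W  L  W  W  L  W  W  L  W  W
Position 29 is W, so the first player wins.

First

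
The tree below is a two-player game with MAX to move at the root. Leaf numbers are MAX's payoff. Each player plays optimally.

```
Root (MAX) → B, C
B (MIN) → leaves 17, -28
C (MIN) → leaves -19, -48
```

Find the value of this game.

-28

B (MIN): min(17, -28) = -28
C (MIN): min(-19, -48) = -48
Root (MAX): max(-28, -48) = -28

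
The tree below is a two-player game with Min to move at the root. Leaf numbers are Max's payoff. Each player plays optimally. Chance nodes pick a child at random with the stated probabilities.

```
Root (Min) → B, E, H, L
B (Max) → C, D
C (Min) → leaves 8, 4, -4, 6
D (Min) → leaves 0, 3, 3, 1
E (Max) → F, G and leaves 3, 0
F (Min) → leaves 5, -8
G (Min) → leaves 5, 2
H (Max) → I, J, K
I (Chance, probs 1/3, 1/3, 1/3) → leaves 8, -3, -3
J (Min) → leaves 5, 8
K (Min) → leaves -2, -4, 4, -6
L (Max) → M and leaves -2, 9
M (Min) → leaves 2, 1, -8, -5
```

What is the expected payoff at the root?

0

C (Min): min(8, 4, -4, 6) = -4
D (Min): min(0, 3, 3, 1) = 0
B (Max): max(-4, 0) = 0
F (Min): min(5, -8) = -8
G (Min): min(5, 2) = 2
E (Max): max(-8, 2, 3, 0) = 3
I (Chance): 1/3·8 + 1/3·-3 + 1/3·-3 = 0.67
J (Min): min(5, 8) = 5
K (Min): min(-2, -4, 4, -6) = -6
H (Max): max(0.67, 5, -6) = 5
M (Min): min(2, 1, -8, -5) = -8
L (Max): max(-8, -2, 9) = 9
Root (Min): min(0, 3, 5, 9) = 0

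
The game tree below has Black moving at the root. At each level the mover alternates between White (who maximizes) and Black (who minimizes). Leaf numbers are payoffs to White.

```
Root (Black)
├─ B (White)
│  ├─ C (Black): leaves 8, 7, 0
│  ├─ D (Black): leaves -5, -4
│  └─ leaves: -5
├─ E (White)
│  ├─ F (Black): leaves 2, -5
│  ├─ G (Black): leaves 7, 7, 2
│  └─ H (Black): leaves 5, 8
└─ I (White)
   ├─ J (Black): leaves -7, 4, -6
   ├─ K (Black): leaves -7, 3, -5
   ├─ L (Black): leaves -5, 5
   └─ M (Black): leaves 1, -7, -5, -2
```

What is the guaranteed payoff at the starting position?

-5

C (Black): min(8, 7, 0) = 0
D (Black): min(-5, -4) = -5
B (White): max(0, -5, -5) = 0
F (Black): min(2, -5) = -5
G (Black): min(7, 7, 2) = 2
H (Black): min(5, 8) = 5
E (White): max(-5, 2, 5) = 5
J (Black): min(-7, 4, -6) = -7
K (Black): min(-7, 3, -5) = -7
L (Black): min(-5, 5) = -5
M (Black): min(1, -7, -5, -2) = -7
I (White): max(-7, -7, -5, -7) = -5
Root (Black): min(0, 5, -5) = -5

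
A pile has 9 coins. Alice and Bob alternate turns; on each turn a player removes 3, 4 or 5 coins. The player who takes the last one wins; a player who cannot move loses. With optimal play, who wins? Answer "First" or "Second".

Second

i:   0  1  2  3  4  5  6  7  8  9
     L  L  L  W  W  W  W  W  L  L
Position 9 is L, so the second player wins.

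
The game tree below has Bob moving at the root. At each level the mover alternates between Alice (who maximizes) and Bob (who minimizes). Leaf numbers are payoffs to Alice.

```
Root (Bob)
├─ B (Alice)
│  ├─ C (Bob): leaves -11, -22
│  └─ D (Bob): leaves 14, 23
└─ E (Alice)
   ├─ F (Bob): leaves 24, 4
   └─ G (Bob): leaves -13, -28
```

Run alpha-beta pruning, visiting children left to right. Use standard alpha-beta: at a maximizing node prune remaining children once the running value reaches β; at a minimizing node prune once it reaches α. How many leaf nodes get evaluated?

7

C [α=-∞,β=+∞]: v=-22
D [α=-22,β=+∞]: v=14
B [α=-∞,β=+∞]: v=14
F [α=-∞,β=14]: v=4
G [α=4,β=14]: v=-13 after child 1 ≤ α → α-cutoff, skip 1
E [α=-∞,β=14]: v=4
Root [α=-∞,β=+∞]: v=4
Leaves evaluated: 7 of 8.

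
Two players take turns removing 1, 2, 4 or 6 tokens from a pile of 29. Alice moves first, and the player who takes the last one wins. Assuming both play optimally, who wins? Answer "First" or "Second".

First

Mark each pile size as W (mover wins) or L (mover loses):
i:   0  1  2  3  4  5  6  7  8  9 10 11 12 13 14 15 16 17 18 19 20 21 22 23 24 25 26 27 28 29
     L  W  W  L  W  W  W  W  L  W  W  L  W  W  W  W  L  W  W  L  W  W  W  W  L  W  W  L  W  W
Position 29 is W, so the first player wins.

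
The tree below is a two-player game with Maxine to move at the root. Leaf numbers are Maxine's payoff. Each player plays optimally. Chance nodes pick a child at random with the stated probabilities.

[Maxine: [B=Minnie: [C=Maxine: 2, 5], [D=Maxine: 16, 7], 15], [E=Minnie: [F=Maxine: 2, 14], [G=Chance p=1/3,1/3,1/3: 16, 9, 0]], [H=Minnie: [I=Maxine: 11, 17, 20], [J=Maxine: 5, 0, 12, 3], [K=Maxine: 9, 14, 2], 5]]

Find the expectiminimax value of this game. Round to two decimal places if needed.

8.33

C (Maxine): max(2, 5) = 5
D (Maxine): max(16, 7) = 16
B (Minnie): min(5, 16, 15) = 5
F (Maxine): max(2, 14) = 14
G (Chance): 1/3·16 + 1/3·9 + 1/3·0 = 8.33
E (Minnie): min(14, 8.33) = 8.33
I (Maxine): max(11, 17, 20) = 20
J (Maxine): max(5, 0, 12, 3) = 12
K (Maxine): max(9, 14, 2) = 14
H (Minnie): min(20, 12, 14, 5) = 5
Root (Maxine): max(5, 8.33, 5) = 8.33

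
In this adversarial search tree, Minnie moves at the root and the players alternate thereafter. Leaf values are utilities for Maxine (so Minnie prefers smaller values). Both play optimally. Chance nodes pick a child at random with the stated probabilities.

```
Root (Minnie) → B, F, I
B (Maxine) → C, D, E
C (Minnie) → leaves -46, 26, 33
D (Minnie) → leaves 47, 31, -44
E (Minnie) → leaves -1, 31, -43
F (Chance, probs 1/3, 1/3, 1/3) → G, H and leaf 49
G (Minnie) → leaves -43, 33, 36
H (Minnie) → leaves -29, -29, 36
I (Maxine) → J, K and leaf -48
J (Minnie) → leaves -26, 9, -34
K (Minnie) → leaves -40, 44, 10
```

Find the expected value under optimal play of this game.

C (Minnie): min(-46, 26, 33) = -46
D (Minnie): min(47, 31, -44) = -44
E (Minnie): min(-1, 31, -43) = -43
B (Maxine): max(-46, -44, -43) = -43
G (Minnie): min(-43, 33, 36) = -43
H (Minnie): min(-29, -29, 36) = -29
F (Chance): 1/3·-43 + 1/3·-29 + 1/3·49 = -7.67
J (Minnie): min(-26, 9, -34) = -34
K (Minnie): min(-40, 44, 10) = -40
I (Maxine): max(-34, -40, -48) = -34
Root (Minnie): min(-43, -7.67, -34) = -43

-43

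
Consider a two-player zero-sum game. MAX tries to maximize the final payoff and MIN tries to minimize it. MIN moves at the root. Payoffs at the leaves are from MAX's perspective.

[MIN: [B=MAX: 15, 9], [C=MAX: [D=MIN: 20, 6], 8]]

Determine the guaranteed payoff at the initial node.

8

B (MAX): max(15, 9) = 15
D (MIN): min(20, 6) = 6
C (MAX): max(6, 8) = 8
Root (MIN): min(15, 8) = 8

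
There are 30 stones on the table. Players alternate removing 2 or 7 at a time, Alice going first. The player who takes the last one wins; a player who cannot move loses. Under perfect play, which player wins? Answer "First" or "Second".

Compute winning (W) and losing (L) positions by backward induction:
i:   0  1  2  3  4  5  6  7  8  9 10 11 12 13 14 15 16 17 18 19 20 21 22 23 24 25 26 27 28 29 30
     L  L  W  W  L  L  W  W  W  L  L  W  W  L  L  W  W  W  L  L  W  W  L  L  W  W  W  L  L  W  W
Position 30 is W, so the first player wins.

First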